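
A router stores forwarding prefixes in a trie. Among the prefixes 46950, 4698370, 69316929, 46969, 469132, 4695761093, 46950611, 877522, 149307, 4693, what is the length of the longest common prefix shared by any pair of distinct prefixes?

5

The deepest shared node is where two words last agree before diverging.
"46950" and "46950611" agree on "46950" (5 characters) before diverging; nothing deeper is shared.
Longest shared-prefix length: 5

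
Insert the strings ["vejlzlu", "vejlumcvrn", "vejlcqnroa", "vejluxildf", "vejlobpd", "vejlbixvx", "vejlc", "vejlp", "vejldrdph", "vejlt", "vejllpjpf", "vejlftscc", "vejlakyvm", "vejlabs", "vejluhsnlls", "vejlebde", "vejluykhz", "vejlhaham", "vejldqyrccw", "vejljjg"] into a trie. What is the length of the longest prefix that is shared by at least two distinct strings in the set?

Equivalently: take the maximum, over all pairs, of their longest common prefix length.
e.g. "vejlabs" and "vejlakyvm" share the prefix "vejla" of length 5; no pair shares a longer one.
Longest shared-prefix length: 5

5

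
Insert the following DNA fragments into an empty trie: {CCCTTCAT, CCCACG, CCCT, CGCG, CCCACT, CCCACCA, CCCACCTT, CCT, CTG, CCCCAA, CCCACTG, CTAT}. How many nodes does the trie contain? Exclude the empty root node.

Trace insertions, counting only characters that open a new branch:
  "CCCTTCAT" → 8 new (C, C, C, T, T, C, A, T)
  "CCCACG" → prefix "CCC" already present; 3 new (A, C, G)
  "CCCT" → prefix "CCCT" already present; 0 new (none)
  "CGCG" → prefix "C" already present; 3 new (G, C, G)
  "CCCACT" → prefix "CCCAC" already present; 1 new (T)
  "CCCACCA" → prefix "CCCAC" already present; 2 new (C, A)
  "CCCACCTT" → prefix "CCCACC" already present; 2 new (T, T)
  "CCT" → prefix "CC" already present; 1 new (T)
  "CTG" → prefix "C" already present; 2 new (T, G)
  "CCCCAA" → prefix "CCC" already present; 3 new (C, A, A)
  "CCCACTG" → prefix "CCCACT" already present; 1 new (G)
  "CTAT" → prefix "CT" already present; 2 new (A, T)
Total nodes = 8 + 3 + 0 + 3 + 1 + 2 + 2 + 1 + 2 + 3 + 1 + 2 = 28

28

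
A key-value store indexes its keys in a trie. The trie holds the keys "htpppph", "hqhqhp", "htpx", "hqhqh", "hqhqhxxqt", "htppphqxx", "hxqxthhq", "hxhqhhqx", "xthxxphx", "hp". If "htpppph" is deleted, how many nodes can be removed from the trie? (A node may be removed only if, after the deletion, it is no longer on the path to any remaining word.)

2

Walk "htpppph" from the leaf back toward the root, removing each node that no remaining word uses.
The suffix "ph" (2 nodes) is used only by "htpppph"; the node for "htppp" still has the child "h", so pruning stops there.
Nodes removed: 2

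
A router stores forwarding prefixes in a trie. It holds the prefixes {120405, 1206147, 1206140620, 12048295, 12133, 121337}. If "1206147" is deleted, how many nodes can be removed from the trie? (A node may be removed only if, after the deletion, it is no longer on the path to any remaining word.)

1

Walk "1206147" from the leaf back toward the root, removing each node that no remaining word uses.
The suffix "7" (1 node) is used only by "1206147"; the node for "120614" still has the child "0", so pruning stops there.
Nodes removed: 1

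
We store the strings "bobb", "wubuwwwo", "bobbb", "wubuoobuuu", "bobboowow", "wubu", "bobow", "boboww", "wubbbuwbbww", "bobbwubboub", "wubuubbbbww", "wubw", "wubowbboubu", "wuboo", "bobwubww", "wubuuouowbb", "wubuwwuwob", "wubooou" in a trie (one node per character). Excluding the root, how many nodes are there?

76

For each word, the new-node count is its length minus the longest prefix already in the trie:
  "bobb" → 4 new (b, o, b, b)
  "wubuwwwo" → 8 new (w, u, b, u, w, w, w, o)
  "bobbb" → prefix "bobb" already present; 1 new (b)
  "wubuoobuuu" → prefix "wubu" already present; 6 new (o, o, b, u, u, u)
  "bobboowow" → prefix "bobb" already present; 5 new (o, o, w, o, w)
  "wubu" → prefix "wubu" already present; 0 new (none)
  "bobow" → prefix "bob" already present; 2 new (o, w)
  "boboww" → prefix "bobow" already present; 1 new (w)
  "wubbbuwbbww" → prefix "wub" already present; 8 new (b, b, u, w, b, b, w, w)
  "bobbwubboub" → prefix "bobb" already present; 7 new (w, u, b, b, o, u, b)
  "wubuubbbbww" → prefix "wubu" already present; 7 new (u, b, b, b, b, w, w)
  "wubw" → prefix "wub" already present; 1 new (w)
  "wubowbboubu" → prefix "wub" already present; 8 new (o, w, b, b, o, u, b, u)
  "wuboo" → prefix "wubo" already present; 1 new (o)
  "bobwubww" → prefix "bob" already present; 5 new (w, u, b, w, w)
  "wubuuouowbb" → prefix "wubuu" already present; 6 new (o, u, o, w, b, b)
  "wubuwwuwob" → prefix "wubuww" already present; 4 new (u, w, o, b)
  "wubooou" → prefix "wuboo" already present; 2 new (o, u)
Total nodes = 4 + 8 + 1 + 6 + 5 + 0 + 2 + 1 + 8 + 7 + 7 + 1 + 8 + 1 + 5 + 6 + 4 + 2 = 76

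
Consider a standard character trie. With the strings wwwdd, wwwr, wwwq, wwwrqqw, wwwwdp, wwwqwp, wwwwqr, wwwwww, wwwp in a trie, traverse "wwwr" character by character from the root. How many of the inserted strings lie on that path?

1

Walk "wwwr" from the root; an end-of-word marker is hit whenever a stored word is a prefix of "wwwr".
Prefixes of the query that are stored words: "wwwr"
Count: 1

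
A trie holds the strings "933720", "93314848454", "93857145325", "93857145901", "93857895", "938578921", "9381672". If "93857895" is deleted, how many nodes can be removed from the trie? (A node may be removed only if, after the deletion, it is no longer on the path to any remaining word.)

1

A node on "93857895"'s path can go only if nothing else ends at it or branches off below it.
The suffix "5" (1 node) is used only by "93857895"; the node for "9385789" still has the child "2", so pruning stops there.
Nodes removed: 1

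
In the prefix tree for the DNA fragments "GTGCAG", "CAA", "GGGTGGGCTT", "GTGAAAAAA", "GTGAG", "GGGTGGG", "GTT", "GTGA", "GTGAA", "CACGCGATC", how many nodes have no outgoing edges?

7

Leaves are exactly the stored words that no other stored word extends.
Those words: "CAA", "CACGCGATC", "GGGTGGGCTT", "GTGAAAAAA", "GTGAG", "GTGCAG", "GTT"
Leaf count: 7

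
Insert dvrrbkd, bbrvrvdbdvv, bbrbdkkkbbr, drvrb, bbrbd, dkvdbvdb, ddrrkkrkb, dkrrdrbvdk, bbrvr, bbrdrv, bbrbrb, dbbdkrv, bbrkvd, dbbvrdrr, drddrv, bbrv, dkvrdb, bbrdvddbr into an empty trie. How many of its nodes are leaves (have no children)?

15

Leaves are exactly the stored words that no other stored word extends.
Those words: "bbrbdkkkbbr", "bbrbrb", "bbrdrv", "bbrdvddbr", "bbrkvd", "bbrvrvdbdvv", "dbbdkrv", "dbbvrdrr", "ddrrkkrkb", "dkrrdrbvdk", "dkvdbvdb", "dkvrdb", "drddrv", "drvrb", "dvrrbkd"
Leaf count: 15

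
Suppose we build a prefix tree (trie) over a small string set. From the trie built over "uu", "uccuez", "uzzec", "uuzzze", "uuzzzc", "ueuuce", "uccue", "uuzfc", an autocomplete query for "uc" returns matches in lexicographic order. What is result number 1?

uccue

Words with prefix "uc", in lexicographic order: "uccue", "uccuez"
The 1st is uccue.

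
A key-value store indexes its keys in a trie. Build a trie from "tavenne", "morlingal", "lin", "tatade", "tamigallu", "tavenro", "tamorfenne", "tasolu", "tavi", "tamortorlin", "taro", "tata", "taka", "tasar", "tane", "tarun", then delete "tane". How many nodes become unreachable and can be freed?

2

Walk "tane" from the leaf back toward the root, removing each node that no remaining word uses.
The suffix "ne" (2 nodes) is used only by "tane"; the node for "ta" still has the child "v", so pruning stops there.
Nodes removed: 2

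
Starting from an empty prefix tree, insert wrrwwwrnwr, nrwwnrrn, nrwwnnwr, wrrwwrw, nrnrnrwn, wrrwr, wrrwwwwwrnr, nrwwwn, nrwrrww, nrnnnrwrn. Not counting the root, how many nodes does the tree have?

Count nodes per top-level branch (shared prefixes stored once):
  'n'-branch (nrnnnrwrn, nrnrnrwn, nrwrrww, nrwwnnwr, nrwwnrrn, nrwwwn): 29 nodes
  'w'-branch (wrrwr, wrrwwrw, wrrwwwrnwr, wrrwwwwwrnr): 18 nodes
Sum: 47

47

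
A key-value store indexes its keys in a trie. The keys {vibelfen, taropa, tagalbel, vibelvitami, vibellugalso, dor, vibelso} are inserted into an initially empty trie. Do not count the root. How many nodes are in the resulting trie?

38

Trace insertions, counting only characters that open a new branch:
  "vibelfen" → 8 new (v, i, b, e, l, f, e, n)
  "taropa" → 6 new (t, a, r, o, p, a)
  "tagalbel" → prefix "ta" already present; 6 new (g, a, l, b, e, l)
  "vibelvitami" → prefix "vibel" already present; 6 new (v, i, t, a, m, i)
  "vibellugalso" → prefix "vibel" already present; 7 new (l, u, g, a, l, s, o)
  "dor" → 3 new (d, o, r)
  "vibelso" → prefix "vibel" already present; 2 new (s, o)
Total nodes = 8 + 6 + 6 + 6 + 7 + 3 + 2 = 38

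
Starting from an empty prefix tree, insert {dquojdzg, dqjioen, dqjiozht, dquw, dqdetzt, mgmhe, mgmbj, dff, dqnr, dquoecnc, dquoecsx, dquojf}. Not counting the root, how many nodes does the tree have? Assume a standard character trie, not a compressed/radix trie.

40

Trace insertions, counting only characters that open a new branch:
  "dquojdzg" → 8 new (d, q, u, o, j, d, z, g)
  "dqjioen" → prefix "dq" already present; 5 new (j, i, o, e, n)
  "dqjiozht" → prefix "dqjio" already present; 3 new (z, h, t)
  "dquw" → prefix "dqu" already present; 1 new (w)
  "dqdetzt" → prefix "dq" already present; 5 new (d, e, t, z, t)
  "mgmhe" → 5 new (m, g, m, h, e)
  "mgmbj" → prefix "mgm" already present; 2 new (b, j)
  "dff" → prefix "d" already present; 2 new (f, f)
  "dqnr" → prefix "dq" already present; 2 new (n, r)
  "dquoecnc" → prefix "dquo" already present; 4 new (e, c, n, c)
  "dquoecsx" → prefix "dquoec" already present; 2 new (s, x)
  "dquojf" → prefix "dquoj" already present; 1 new (f)
Total nodes = 8 + 5 + 3 + 1 + 5 + 5 + 2 + 2 + 2 + 4 + 2 + 1 = 40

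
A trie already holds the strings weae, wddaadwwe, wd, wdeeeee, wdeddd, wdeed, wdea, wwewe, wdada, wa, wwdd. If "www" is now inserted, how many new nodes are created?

1

The longest prefix of "www" already in the trie is "ww" (length 2).
Each of the 1 remaining characters creates one node.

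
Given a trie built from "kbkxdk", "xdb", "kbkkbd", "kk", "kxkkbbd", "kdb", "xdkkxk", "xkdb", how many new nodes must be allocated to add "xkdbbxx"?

"xkdb" is already a path in the trie; the remaining "bxx" must be added.
So 7 − 4 = 3 new nodes.

3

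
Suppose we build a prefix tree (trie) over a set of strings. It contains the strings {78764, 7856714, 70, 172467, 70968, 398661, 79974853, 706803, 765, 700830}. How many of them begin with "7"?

Filter for entries beginning with "7":
Words under "7": 70, 700830, 706803, 70968, 765, 7856714, 78764, 79974853
Count: 8

8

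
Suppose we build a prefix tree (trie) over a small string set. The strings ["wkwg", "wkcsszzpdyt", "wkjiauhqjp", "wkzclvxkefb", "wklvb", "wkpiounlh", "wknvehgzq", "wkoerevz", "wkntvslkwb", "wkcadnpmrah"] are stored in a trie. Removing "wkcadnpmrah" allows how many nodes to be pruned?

After clearing the end-marker at "wkcadnpmrah", prune upward until reaching a node still needed by another word.
The suffix "adnpmrah" (8 nodes) is used only by "wkcadnpmrah"; the node for "wkc" still has the child "s", so pruning stops there.
Nodes removed: 8

8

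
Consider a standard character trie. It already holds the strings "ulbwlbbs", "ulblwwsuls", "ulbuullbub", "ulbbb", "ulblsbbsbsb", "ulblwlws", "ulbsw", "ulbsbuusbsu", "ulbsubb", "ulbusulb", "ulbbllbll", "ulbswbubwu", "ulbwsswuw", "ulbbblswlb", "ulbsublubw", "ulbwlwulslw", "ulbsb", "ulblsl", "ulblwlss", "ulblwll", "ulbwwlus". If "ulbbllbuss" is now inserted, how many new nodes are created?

"ulbbllb" is already a path in the trie; the remaining "uss" must be added.
So 10 − 7 = 3 new nodes.

3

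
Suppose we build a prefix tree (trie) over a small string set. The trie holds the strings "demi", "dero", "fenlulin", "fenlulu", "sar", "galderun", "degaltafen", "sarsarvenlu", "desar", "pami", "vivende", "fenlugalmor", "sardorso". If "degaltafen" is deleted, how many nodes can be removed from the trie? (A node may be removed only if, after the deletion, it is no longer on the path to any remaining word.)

8

After clearing the end-marker at "degaltafen", prune upward until reaching a node still needed by another word.
The suffix "galtafen" (8 nodes) is used only by "degaltafen"; the node for "de" still has the child "m", so pruning stops there.
Nodes removed: 8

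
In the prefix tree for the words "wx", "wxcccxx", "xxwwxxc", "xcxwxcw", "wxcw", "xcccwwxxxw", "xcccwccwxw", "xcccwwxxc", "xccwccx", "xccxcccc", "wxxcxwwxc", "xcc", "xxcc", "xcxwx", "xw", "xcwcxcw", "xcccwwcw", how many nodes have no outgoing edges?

14

A leaf is a node with no children — equivalently, the end of a word that is not a proper prefix of any other stored word.
Those words: "wxcccxx", "wxcw", "wxxcxwwxc", "xcccwccwxw", "xcccwwcw", "xcccwwxxc", "xcccwwxxxw", "xccwccx", "xccxcccc", "xcwcxcw", "xcxwxcw", "xw", "xxcc", "xxwwxxc"
Leaf count: 14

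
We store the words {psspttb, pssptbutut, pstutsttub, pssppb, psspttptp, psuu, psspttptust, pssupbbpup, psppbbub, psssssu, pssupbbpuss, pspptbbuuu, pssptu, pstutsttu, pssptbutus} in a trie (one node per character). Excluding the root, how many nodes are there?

Count nodes per top-level branch (shared prefixes stored once):
  'p'-branch (psppbbub, pspptbbuuu, pssppb, pssptbutus, pssptbutut, psspttb, psspttptp, psspttptust, pssptu, psssssu, pssupbbpup, pssupbbpuss, pstutsttu, pstutsttub, psuu): 57 nodes
Sum: 57

57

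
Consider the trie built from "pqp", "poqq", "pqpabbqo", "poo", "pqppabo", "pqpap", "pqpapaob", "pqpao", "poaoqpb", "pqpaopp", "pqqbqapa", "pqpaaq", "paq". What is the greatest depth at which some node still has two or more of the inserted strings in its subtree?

Equivalently: take the maximum, over all pairs, of their longest common prefix length.
e.g. "pqpao" and "pqpaopp" share the prefix "pqpao" of length 5; no pair shares a longer one.
Longest shared-prefix length: 5

5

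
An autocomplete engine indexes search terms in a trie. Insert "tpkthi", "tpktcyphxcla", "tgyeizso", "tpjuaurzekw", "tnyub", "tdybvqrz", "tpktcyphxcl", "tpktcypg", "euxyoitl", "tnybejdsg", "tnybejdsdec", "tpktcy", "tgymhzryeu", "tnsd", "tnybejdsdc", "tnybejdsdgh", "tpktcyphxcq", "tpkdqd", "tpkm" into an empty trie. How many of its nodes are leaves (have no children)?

17

Leaves are exactly the stored words that no other stored word extends.
Those words: "euxyoitl", "tdybvqrz", "tgyeizso", "tgymhzryeu", "tnsd", "tnybejdsdc", "tnybejdsdec", "tnybejdsdgh", "tnybejdsg", "tnyub", "tpjuaurzekw", "tpkdqd", "tpkm", "tpktcypg", "tpktcyphxcla", "tpktcyphxcq", "tpkthi"
Leaf count: 17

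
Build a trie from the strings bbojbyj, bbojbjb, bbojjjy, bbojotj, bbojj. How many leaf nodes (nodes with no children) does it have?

4

A leaf is a node with no children — equivalently, the end of a word that is not a proper prefix of any other stored word.
Those words: "bbojbjb", "bbojbyj", "bbojjjy", "bbojotj"
Leaf count: 4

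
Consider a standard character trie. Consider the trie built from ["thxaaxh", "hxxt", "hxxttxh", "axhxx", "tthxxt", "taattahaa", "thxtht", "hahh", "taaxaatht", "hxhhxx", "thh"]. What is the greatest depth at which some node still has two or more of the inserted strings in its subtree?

Equivalently: take the maximum, over all pairs, of their longest common prefix length.
"hxxt" and "hxxttxh" agree on "hxxt" (4 characters) before diverging; nothing deeper is shared.
Longest shared-prefix length: 4

4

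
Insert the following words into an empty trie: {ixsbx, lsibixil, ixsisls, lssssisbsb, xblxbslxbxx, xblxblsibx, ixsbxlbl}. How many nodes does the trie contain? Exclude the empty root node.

Count nodes per top-level branch (shared prefixes stored once):
  'i'-branch (ixsbx, ixsbxlbl, ixsisls): 12 nodes
  'l'-branch (lsibixil, lssssisbsb): 16 nodes
  'x'-branch (xblxblsibx, xblxbslxbxx): 16 nodes
Sum: 44

44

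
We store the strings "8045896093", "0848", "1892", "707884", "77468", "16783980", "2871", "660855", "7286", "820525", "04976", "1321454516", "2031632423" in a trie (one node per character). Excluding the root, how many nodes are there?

75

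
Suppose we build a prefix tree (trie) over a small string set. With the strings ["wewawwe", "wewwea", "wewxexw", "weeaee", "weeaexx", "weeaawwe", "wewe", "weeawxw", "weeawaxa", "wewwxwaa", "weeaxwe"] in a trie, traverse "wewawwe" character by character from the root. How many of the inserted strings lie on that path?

1

Traverse "wewawwe" character by character; count nodes along the way that are marked as word ends.
Prefixes of the query that are stored words: "wewawwe"
Count: 1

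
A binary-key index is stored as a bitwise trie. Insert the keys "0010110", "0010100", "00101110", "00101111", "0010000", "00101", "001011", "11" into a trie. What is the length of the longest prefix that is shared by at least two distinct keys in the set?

The deepest shared node is where two words last agree before diverging.
"00101110" and "00101111" agree on "0010111" (7 characters) before diverging; nothing deeper is shared.
Longest shared-prefix length: 7

7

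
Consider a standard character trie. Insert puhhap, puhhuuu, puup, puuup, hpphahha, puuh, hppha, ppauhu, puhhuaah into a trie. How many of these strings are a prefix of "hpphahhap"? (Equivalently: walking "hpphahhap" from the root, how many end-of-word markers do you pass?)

Walk "hpphahhap" from the root; an end-of-word marker is hit whenever a stored word is a prefix of "hpphahhap".
Prefixes of the query that are stored words: "hppha", "hpphahha"
Count: 2

2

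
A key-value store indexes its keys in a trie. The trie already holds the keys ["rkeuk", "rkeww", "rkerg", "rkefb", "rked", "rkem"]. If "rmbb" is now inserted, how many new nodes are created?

The longest prefix of "rmbb" already in the trie is "r" (length 1).
New nodes needed: |"rmbb"| − 1 = 4 − 1 = 3.

3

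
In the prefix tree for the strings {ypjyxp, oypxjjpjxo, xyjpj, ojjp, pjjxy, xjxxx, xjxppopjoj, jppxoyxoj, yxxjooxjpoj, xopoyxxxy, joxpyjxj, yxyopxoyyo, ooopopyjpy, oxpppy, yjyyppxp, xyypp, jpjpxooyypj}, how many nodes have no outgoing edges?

17

Leaves are exactly the stored words that no other stored word extends.
Those words: "joxpyjxj", "jpjpxooyypj", "jppxoyxoj", "ojjp", "ooopopyjpy", "oxpppy", "oypxjjpjxo", "pjjxy", "xjxppopjoj", "xjxxx", "xopoyxxxy", "xyjpj", "xyypp", "yjyyppxp", "ypjyxp", "yxxjooxjpoj", "yxyopxoyyo"
Leaf count: 17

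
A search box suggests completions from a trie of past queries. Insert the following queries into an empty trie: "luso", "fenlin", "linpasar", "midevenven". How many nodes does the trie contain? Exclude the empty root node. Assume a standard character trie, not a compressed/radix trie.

Insert word by word; a character creates a node only if that edge doesn't already exist:
  "luso" → 4 new (l, u, s, o)
  "fenlin" → 6 new (f, e, n, l, i, n)
  "linpasar" → prefix "l" already present; 7 new (i, n, p, a, s, a, r)
  "midevenven" → 10 new (m, i, d, e, v, e, n, v, e, n)
Total nodes = 4 + 6 + 7 + 10 = 27

27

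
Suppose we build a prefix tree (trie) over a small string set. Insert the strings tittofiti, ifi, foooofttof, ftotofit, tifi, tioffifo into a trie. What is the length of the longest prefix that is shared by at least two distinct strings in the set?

The deepest shared node is where two words last agree before diverging.
"tifi" and "tioffifo" agree on "ti" (2 characters) before diverging; nothing deeper is shared.
Longest shared-prefix length: 2

2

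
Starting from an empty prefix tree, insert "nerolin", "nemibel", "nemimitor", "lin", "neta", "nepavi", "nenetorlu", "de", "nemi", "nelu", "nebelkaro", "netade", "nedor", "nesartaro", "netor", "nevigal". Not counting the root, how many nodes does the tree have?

Count nodes per top-level branch (shared prefixes stored once):
  'd'-branch (de): 2 nodes
  'l'-branch (lin): 3 nodes
  'n'-branch (nebelkaro, nedor, nelu, nemi, nemibel, nemimitor, nenetorlu, nepavi, nerolin, nesartaro, neta, netade, netor, nevigal): 58 nodes
Sum: 63

63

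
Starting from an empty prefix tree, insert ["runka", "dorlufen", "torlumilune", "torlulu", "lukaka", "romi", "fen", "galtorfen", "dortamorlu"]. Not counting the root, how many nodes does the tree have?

54

Insert word by word; a character creates a node only if that edge doesn't already exist:
  "runka" → 5 new (r, u, n, k, a)
  "dorlufen" → 8 new (d, o, r, l, u, f, e, n)
  "torlumilune" → 11 new (t, o, r, l, u, m, i, l, u, n, e)
  "torlulu" → prefix "torlu" already present; 2 new (l, u)
  "lukaka" → 6 new (l, u, k, a, k, a)
  "romi" → prefix "r" already present; 3 new (o, m, i)
  "fen" → 3 new (f, e, n)
  "galtorfen" → 9 new (g, a, l, t, o, r, f, e, n)
  "dortamorlu" → prefix "dor" already present; 7 new (t, a, m, o, r, l, u)
Total nodes = 5 + 8 + 11 + 2 + 6 + 3 + 3 + 9 + 7 = 54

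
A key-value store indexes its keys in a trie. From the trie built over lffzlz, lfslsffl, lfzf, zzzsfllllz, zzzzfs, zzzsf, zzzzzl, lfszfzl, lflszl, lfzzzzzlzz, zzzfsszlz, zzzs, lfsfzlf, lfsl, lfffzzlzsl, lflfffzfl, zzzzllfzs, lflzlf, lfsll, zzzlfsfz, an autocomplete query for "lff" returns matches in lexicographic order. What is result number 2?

lffzlz

Filter for "lff…" and sort: "lfffzzlzsl", "lffzlz"
The 2nd is lffzlz.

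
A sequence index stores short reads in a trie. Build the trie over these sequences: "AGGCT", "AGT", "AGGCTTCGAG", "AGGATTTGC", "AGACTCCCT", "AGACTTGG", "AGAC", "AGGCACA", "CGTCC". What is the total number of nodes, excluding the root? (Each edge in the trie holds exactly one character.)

35

Trace insertions, counting only characters that open a new branch:
  "AGGCT" → 5 new (A, G, G, C, T)
  "AGT" → prefix "AG" already present; 1 new (T)
  "AGGCTTCGAG" → prefix "AGGCT" already present; 5 new (T, C, G, A, G)
  "AGGATTTGC" → prefix "AGG" already present; 6 new (A, T, T, T, G, C)
  "AGACTCCCT" → prefix "AG" already present; 7 new (A, C, T, C, C, C, T)
  "AGACTTGG" → prefix "AGACT" already present; 3 new (T, G, G)
  "AGAC" → prefix "AGAC" already present; 0 new (none)
  "AGGCACA" → prefix "AGGC" already present; 3 new (A, C, A)
  "CGTCC" → 5 new (C, G, T, C, C)
Total nodes = 5 + 1 + 5 + 6 + 7 + 3 + 0 + 3 + 5 = 35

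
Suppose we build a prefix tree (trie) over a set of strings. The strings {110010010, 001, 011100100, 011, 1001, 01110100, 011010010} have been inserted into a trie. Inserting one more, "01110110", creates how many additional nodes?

2

The longest prefix of "01110110" already in the trie is "011101" (length 6).
So 8 − 6 = 2 new nodes.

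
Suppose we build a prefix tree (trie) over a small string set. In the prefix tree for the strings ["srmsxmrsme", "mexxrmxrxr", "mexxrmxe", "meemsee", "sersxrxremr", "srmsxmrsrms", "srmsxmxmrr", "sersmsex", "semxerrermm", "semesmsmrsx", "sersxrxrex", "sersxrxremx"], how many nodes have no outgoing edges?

12

A leaf is a node with no children — equivalently, the end of a word that is not a proper prefix of any other stored word.
Those words: "meemsee", "mexxrmxe", "mexxrmxrxr", "semesmsmrsx", "semxerrermm", "sersmsex", "sersxrxremr", "sersxrxremx", "sersxrxrex", "srmsxmrsme", "srmsxmrsrms", "srmsxmxmrr"
Leaf count: 12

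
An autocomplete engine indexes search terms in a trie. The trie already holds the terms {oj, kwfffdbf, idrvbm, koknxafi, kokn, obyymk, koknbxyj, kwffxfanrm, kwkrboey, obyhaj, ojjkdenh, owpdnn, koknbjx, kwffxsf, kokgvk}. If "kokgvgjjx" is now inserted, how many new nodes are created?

"kokgv" is already a path in the trie; the remaining "gjjx" must be added.
Each of the 4 remaining characters creates one node.

4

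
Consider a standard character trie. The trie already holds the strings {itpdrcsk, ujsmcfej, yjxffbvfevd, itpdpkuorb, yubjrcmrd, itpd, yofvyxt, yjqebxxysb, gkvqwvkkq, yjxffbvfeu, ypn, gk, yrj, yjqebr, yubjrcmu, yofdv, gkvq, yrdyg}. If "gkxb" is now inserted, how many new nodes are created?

2

Walking "gkxb" from the root, the first 2 characters ("gk") follow existing edges; "x" is the first miss.
Each of the 2 remaining characters creates one node.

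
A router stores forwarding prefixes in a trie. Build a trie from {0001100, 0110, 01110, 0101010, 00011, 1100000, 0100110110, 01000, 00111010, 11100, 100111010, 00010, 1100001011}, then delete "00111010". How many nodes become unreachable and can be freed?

A node on "00111010"'s path can go only if nothing else ends at it or branches off below it.
The suffix "111010" (6 nodes) is used only by "00111010"; the node for "00" still has the child "0", so pruning stops there.
Nodes removed: 6

6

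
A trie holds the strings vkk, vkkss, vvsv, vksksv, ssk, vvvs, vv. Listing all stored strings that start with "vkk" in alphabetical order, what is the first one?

Words with prefix "vkk", in lexicographic order: "vkk", "vkkss"
Position 1: vkk

vkk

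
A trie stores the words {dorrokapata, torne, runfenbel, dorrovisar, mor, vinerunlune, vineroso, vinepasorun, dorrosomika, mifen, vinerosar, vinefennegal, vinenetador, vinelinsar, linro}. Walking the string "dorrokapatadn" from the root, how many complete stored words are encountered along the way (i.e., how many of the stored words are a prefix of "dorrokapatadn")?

1

Traverse "dorrokapatadn" character by character; count nodes along the way that are marked as word ends.
Prefixes of the query that are stored words: "dorrokapata"
Count: 1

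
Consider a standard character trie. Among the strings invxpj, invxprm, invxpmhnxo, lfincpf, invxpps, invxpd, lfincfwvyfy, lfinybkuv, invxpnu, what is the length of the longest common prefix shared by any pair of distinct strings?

5

The deepest shared node is where two words last agree before diverging.
"invxpd" and "invxpj" agree on "invxp" (5 characters) before diverging; nothing deeper is shared.
Longest shared-prefix length: 5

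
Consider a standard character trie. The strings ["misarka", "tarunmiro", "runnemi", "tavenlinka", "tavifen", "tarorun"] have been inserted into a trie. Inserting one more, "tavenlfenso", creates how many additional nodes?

5

The longest prefix of "tavenlfenso" already in the trie is "tavenl" (length 6).
Each of the 5 remaining characters creates one node.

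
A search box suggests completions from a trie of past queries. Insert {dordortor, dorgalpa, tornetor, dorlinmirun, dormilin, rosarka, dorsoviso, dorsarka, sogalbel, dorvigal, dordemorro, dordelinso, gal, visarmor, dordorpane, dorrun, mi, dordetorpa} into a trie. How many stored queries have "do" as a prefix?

12

Traverse to the node for "do", then collect every word in that subtree.
Matches: "dordelinso", "dordemorro", "dordetorpa", "dordorpane", "dordortor", "dorgalpa", "dorlinmirun", "dormilin", "dorrun", "dorsarka", "dorsoviso", "dorvigal"
Count: 12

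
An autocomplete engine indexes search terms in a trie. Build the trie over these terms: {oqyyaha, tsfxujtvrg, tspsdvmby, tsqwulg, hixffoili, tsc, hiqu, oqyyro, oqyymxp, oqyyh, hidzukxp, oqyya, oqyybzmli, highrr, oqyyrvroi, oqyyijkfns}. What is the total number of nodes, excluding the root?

For each word, the new-node count is its length minus the longest prefix already in the trie:
  "oqyyaha" → 7 new (o, q, y, y, a, h, a)
  "tsfxujtvrg" → 10 new (t, s, f, x, u, j, t, v, r, g)
  "tspsdvmby" → prefix "ts" already present; 7 new (p, s, d, v, m, b, y)
  "tsqwulg" → prefix "ts" already present; 5 new (q, w, u, l, g)
  "hixffoili" → 9 new (h, i, x, f, f, o, i, l, i)
  "tsc" → prefix "ts" already present; 1 new (c)
  "hiqu" → prefix "hi" already present; 2 new (q, u)
  "oqyyro" → prefix "oqyy" already present; 2 new (r, o)
  "oqyymxp" → prefix "oqyy" already present; 3 new (m, x, p)
  "oqyyh" → prefix "oqyy" already present; 1 new (h)
  "hidzukxp" → prefix "hi" already present; 6 new (d, z, u, k, x, p)
  "oqyya" → prefix "oqyya" already present; 0 new (none)
  "oqyybzmli" → prefix "oqyy" already present; 5 new (b, z, m, l, i)
  "highrr" → prefix "hi" already present; 4 new (g, h, r, r)
  "oqyyrvroi" → prefix "oqyyr" already present; 4 new (v, r, o, i)
  "oqyyijkfns" → prefix "oqyy" already present; 6 new (i, j, k, f, n, s)
Total nodes = 7 + 10 + 7 + 5 + 9 + 1 + 2 + 2 + 3 + 1 + 6 + 0 + 5 + 4 + 4 + 6 = 72

72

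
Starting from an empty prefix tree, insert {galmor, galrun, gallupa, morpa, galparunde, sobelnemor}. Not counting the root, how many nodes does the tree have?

35

Count nodes per top-level branch (shared prefixes stored once):
  'g'-branch (gallupa, galmor, galparunde, galrun): 20 nodes
  'm'-branch (morpa): 5 nodes
  's'-branch (sobelnemor): 10 nodes
Sum: 35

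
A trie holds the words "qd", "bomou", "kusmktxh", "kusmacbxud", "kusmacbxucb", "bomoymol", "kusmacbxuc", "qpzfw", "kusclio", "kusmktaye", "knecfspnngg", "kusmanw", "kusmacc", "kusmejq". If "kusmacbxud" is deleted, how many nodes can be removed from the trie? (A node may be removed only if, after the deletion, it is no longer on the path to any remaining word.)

After clearing the end-marker at "kusmacbxud", prune upward until reaching a node still needed by another word.
The suffix "d" (1 node) is used only by "kusmacbxud"; the node for "kusmacbxu" still has the child "c", so pruning stops there.
Nodes removed: 1

1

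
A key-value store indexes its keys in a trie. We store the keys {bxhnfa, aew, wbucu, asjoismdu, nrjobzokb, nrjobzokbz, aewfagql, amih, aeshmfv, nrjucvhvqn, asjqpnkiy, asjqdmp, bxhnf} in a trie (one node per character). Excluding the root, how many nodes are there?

61

Count nodes per top-level branch (shared prefixes stored once):
  'a'-branch (aeshmfv, aew, aewfagql, amih, asjoismdu, asjqdmp, asjqpnkiy): 33 nodes
  'b'-branch (bxhnf, bxhnfa): 6 nodes
  'n'-branch (nrjobzokb, nrjobzokbz, nrjucvhvqn): 17 nodes
  'w'-branch (wbucu): 5 nodes
Sum: 61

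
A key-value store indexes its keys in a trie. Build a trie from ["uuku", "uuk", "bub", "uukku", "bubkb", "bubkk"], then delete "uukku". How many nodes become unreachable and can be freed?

2

After clearing the end-marker at "uukku", prune upward until reaching a node still needed by another word.
The suffix "ku" (2 nodes) is used only by "uukku"; the node for "uuk" still has the child "u", so pruning stops there.
Nodes removed: 2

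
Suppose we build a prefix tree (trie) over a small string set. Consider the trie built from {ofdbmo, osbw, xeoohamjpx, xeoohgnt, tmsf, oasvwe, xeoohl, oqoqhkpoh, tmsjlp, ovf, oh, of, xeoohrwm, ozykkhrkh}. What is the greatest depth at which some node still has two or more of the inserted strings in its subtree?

5

The deepest shared node is where two words last agree before diverging.
"xeoohamjpx" and "xeoohgnt" agree on "xeooh" (5 characters) before diverging; nothing deeper is shared.
Longest shared-prefix length: 5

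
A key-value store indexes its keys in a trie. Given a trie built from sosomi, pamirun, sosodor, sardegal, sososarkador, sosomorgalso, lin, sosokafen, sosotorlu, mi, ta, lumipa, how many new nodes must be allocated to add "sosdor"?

3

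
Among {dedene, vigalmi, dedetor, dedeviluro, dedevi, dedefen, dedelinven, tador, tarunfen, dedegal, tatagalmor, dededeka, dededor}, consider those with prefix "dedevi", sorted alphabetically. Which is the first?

DFS of the "dedevi" subtree visits, in order: "dedevi", "dedeviluro"
Position 1: dedevi

dedevi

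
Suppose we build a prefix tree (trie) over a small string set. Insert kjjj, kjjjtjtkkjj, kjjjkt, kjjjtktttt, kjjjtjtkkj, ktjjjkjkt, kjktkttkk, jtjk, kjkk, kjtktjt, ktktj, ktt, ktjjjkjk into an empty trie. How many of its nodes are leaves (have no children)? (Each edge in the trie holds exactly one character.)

A leaf is a node with no children — equivalently, the end of a word that is not a proper prefix of any other stored word.
Those words: "jtjk", "kjjjkt", "kjjjtjtkkjj", "kjjjtktttt", "kjkk", "kjktkttkk", "kjtktjt", "ktjjjkjkt", "ktktj", "ktt"
Leaf count: 10

10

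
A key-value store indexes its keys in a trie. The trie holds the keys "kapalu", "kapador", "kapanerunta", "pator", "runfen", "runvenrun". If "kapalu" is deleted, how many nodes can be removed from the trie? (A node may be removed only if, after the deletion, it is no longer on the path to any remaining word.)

2

After clearing the end-marker at "kapalu", prune upward until reaching a node still needed by another word.
The suffix "lu" (2 nodes) is used only by "kapalu"; the node for "kapa" still has the child "d", so pruning stops there.
Nodes removed: 2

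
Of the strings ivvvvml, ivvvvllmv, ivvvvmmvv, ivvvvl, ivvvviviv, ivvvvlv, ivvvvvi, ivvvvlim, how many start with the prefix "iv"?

Filter for entries beginning with "iv":
Matches: "ivvvviviv", "ivvvvl", "ivvvvlim", "ivvvvllmv", "ivvvvlv", "ivvvvml", "ivvvvmmvv", "ivvvvvi"
Count: 8

8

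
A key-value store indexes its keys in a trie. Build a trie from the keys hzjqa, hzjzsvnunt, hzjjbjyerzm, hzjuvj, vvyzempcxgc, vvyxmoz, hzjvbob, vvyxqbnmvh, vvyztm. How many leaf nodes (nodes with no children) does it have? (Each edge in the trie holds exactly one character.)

A leaf is a node with no children — equivalently, the end of a word that is not a proper prefix of any other stored word.
Those words: "hzjjbjyerzm", "hzjqa", "hzjuvj", "hzjvbob", "hzjzsvnunt", "vvyxmoz", "vvyxqbnmvh", "vvyzempcxgc", "vvyztm"
Leaf count: 9

9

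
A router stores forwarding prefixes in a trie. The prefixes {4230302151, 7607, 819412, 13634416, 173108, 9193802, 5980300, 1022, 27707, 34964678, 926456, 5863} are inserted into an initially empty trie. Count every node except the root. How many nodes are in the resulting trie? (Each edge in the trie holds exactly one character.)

71

For each word, the new-node count is its length minus the longest prefix already in the trie:
  "4230302151" → 10 new (4, 2, 3, 0, 3, 0, 2, 1, 5, 1)
  "7607" → 4 new (7, 6, 0, 7)
  "819412" → 6 new (8, 1, 9, 4, 1, 2)
  "13634416" → 8 new (1, 3, 6, 3, 4, 4, 1, 6)
  "173108" → prefix "1" already present; 5 new (7, 3, 1, 0, 8)
  "9193802" → 7 new (9, 1, 9, 3, 8, 0, 2)
  "5980300" → 7 new (5, 9, 8, 0, 3, 0, 0)
  "1022" → prefix "1" already present; 3 new (0, 2, 2)
  "27707" → 5 new (2, 7, 7, 0, 7)
  "34964678" → 8 new (3, 4, 9, 6, 4, 6, 7, 8)
  "926456" → prefix "9" already present; 5 new (2, 6, 4, 5, 6)
  "5863" → prefix "5" already present; 3 new (8, 6, 3)
Total nodes = 10 + 4 + 6 + 8 + 5 + 7 + 7 + 3 + 5 + 8 + 5 + 3 = 71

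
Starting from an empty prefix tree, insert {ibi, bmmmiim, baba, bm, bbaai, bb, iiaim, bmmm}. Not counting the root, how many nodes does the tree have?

Insert word by word; a character creates a node only if that edge doesn't already exist:
  "ibi" → 3 new (i, b, i)
  "bmmmiim" → 7 new (b, m, m, m, i, i, m)
  "baba" → prefix "b" already present; 3 new (a, b, a)
  "bm" → prefix "bm" already present; 0 new (none)
  "bbaai" → prefix "b" already present; 4 new (b, a, a, i)
  "bb" → prefix "bb" already present; 0 new (none)
  "iiaim" → prefix "i" already present; 4 new (i, a, i, m)
  "bmmm" → prefix "bmmm" already present; 0 new (none)
Total nodes = 3 + 7 + 3 + 0 + 4 + 0 + 4 + 0 = 21

21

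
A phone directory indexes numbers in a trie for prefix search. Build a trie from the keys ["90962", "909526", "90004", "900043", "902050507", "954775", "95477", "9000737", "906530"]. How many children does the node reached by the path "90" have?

4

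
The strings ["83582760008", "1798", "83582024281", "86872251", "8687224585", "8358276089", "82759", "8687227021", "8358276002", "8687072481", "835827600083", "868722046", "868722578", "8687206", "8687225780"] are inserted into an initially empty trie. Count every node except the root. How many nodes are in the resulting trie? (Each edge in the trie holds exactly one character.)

58

For each word, the new-node count is its length minus the longest prefix already in the trie:
  "83582760008" → 11 new (8, 3, 5, 8, 2, 7, 6, 0, 0, 0, 8)
  "1798" → 4 new (1, 7, 9, 8)
  "83582024281" → prefix "83582" already present; 6 new (0, 2, 4, 2, 8, 1)
  "86872251" → prefix "8" already present; 7 new (6, 8, 7, 2, 2, 5, 1)
  "8687224585" → prefix "868722" already present; 4 new (4, 5, 8, 5)
  "8358276089" → prefix "83582760" already present; 2 new (8, 9)
  "82759" → prefix "8" already present; 4 new (2, 7, 5, 9)
  "8687227021" → prefix "868722" already present; 4 new (7, 0, 2, 1)
  "8358276002" → prefix "835827600" already present; 1 new (2)
  "8687072481" → prefix "8687" already present; 6 new (0, 7, 2, 4, 8, 1)
  "835827600083" → prefix "83582760008" already present; 1 new (3)
  "868722046" → prefix "868722" already present; 3 new (0, 4, 6)
  "868722578" → prefix "8687225" already present; 2 new (7, 8)
  "8687206" → prefix "86872" already present; 2 new (0, 6)
  "8687225780" → prefix "868722578" already present; 1 new (0)
Total nodes = 11 + 4 + 6 + 7 + 4 + 2 + 4 + 4 + 1 + 6 + 1 + 3 + 2 + 2 + 1 = 58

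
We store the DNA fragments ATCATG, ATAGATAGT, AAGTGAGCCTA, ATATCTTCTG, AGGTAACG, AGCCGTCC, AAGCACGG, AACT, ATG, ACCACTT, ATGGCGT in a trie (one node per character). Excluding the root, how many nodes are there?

61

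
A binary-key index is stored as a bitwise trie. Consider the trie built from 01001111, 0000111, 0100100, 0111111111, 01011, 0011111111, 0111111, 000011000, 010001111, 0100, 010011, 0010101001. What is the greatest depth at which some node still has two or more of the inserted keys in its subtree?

The deepest shared node is where two words last agree before diverging.
"0111111" and "0111111111" agree on "0111111" (7 characters) before diverging; nothing deeper is shared.
Longest shared-prefix length: 7

7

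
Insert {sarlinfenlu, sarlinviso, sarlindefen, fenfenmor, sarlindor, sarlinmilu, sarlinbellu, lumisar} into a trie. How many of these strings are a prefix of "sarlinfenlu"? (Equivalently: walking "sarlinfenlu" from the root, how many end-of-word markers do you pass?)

1

Check each prefix of "sarlinfenlu" against the stored set — each match is an end-marker on the path.
Prefixes of the query that are stored words: "sarlinfenlu"
Count: 1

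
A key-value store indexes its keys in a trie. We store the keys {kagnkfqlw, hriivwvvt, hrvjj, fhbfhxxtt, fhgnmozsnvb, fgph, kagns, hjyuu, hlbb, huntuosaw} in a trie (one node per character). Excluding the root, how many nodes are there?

58

Trace insertions, counting only characters that open a new branch:
  "kagnkfqlw" → 9 new (k, a, g, n, k, f, q, l, w)
  "hriivwvvt" → 9 new (h, r, i, i, v, w, v, v, t)
  "hrvjj" → prefix "hr" already present; 3 new (v, j, j)
  "fhbfhxxtt" → 9 new (f, h, b, f, h, x, x, t, t)
  "fhgnmozsnvb" → prefix "fh" already present; 9 new (g, n, m, o, z, s, n, v, b)
  "fgph" → prefix "f" already present; 3 new (g, p, h)
  "kagns" → prefix "kagn" already present; 1 new (s)
  "hjyuu" → prefix "h" already present; 4 new (j, y, u, u)
  "hlbb" → prefix "h" already present; 3 new (l, b, b)
  "huntuosaw" → prefix "h" already present; 8 new (u, n, t, u, o, s, a, w)
Total nodes = 9 + 9 + 3 + 9 + 9 + 3 + 1 + 4 + 3 + 8 = 58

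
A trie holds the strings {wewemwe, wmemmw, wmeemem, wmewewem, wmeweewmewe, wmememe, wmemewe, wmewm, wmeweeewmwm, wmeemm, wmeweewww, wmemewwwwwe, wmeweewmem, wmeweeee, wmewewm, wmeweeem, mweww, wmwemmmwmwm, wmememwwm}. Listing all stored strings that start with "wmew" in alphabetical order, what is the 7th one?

wmewewem

Filter for "wmew…" and sort: "wmeweeee", "wmeweeem", "wmeweeewmwm", "wmeweewmem", "wmeweewmewe", "wmeweewww", "wmewewem", "wmewewm", "wmewm"
The 7th is wmewewem.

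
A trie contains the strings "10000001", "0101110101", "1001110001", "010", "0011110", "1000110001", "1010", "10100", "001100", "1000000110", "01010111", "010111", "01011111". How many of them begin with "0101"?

4

Filter for entries beginning with "0101":
Matches: "01010111", "010111", "0101110101", "01011111"
Count: 4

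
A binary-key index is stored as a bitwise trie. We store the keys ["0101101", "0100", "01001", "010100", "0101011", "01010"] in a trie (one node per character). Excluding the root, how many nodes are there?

Insert word by word; a character creates a node only if that edge doesn't already exist:
  "0101101" → 7 new (0, 1, 0, 1, 1, 0, 1)
  "0100" → prefix "010" already present; 1 new (0)
  "01001" → prefix "0100" already present; 1 new (1)
  "010100" → prefix "0101" already present; 2 new (0, 0)
  "0101011" → prefix "01010" already present; 2 new (1, 1)
  "01010" → prefix "01010" already present; 0 new (none)
Total nodes = 7 + 1 + 1 + 2 + 2 + 0 = 13

13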